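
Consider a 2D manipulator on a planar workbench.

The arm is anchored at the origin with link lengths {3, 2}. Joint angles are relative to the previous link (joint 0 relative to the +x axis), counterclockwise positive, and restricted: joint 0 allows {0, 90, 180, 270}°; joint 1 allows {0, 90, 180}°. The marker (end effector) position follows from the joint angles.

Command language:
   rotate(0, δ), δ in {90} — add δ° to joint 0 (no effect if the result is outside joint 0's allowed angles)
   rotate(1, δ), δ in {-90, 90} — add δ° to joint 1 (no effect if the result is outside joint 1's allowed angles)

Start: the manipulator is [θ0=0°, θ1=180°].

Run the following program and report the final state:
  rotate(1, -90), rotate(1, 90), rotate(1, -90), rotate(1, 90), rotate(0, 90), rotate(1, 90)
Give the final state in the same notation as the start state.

[θ0=90°, θ1=180°]

initial: [θ0=0°, θ1=180°]
1. rotate(1, -90) → [θ0=0°, θ1=90°]
2. rotate(1, 90) → [θ0=0°, θ1=180°]
3. rotate(1, -90) → [θ0=0°, θ1=90°]
4. rotate(1, 90) → [θ0=0°, θ1=180°]
5. rotate(0, 90) → [θ0=90°, θ1=180°]
6. rotate(1, 90) → [θ0=90°, θ1=180°]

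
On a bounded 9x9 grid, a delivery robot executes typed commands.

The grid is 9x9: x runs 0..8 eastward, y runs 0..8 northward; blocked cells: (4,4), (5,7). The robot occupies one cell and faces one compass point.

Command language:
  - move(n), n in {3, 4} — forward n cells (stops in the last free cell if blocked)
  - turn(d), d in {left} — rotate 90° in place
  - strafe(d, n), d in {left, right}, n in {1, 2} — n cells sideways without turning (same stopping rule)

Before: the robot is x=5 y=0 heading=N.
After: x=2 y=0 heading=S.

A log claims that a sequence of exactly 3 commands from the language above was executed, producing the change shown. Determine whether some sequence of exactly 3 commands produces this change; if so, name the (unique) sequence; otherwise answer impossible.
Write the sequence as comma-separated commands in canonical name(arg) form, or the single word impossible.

key: position moved to (2,0) AND the heading swung to S — translation plus rotation needed
from: x=5 y=0 heading=N
[1] after turn(left): x=5 y=0 heading=W
[2] after move(3): x=2 y=0 heading=W
[3] after turn(left): x=2 y=0 heading=S
no rival 3-sequence matches.

turn(left), move(3), turn(left)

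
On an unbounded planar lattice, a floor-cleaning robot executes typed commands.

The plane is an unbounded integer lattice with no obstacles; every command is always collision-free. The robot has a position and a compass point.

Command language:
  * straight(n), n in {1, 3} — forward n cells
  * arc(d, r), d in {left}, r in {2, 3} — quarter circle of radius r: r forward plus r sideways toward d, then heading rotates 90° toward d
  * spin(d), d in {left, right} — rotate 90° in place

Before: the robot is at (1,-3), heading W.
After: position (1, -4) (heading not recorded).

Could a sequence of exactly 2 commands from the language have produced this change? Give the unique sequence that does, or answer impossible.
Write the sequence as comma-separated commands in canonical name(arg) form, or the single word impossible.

key: order matters: swapping spin(left) and straight(1) lands elsewhere
t0: at (1,-3), heading W
step 1 (spin(left)): at (1,-3), heading S
step 2 (straight(1)): at (1,-4), heading S
uniquely the one of 36 2-step routes that fits.

spin(left), straight(1)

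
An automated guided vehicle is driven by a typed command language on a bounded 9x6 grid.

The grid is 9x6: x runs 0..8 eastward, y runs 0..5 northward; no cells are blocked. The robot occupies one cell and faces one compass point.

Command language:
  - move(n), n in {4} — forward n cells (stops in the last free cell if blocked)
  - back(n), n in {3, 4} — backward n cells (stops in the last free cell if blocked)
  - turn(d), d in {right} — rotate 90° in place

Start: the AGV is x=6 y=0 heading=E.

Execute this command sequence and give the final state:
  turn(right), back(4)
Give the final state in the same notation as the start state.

begin: x=6 y=0 heading=E
step 1 (turn(right)): x=6 y=0 heading=S
step 2 (back(4)): x=6 y=4 heading=S

x=6 y=4 heading=S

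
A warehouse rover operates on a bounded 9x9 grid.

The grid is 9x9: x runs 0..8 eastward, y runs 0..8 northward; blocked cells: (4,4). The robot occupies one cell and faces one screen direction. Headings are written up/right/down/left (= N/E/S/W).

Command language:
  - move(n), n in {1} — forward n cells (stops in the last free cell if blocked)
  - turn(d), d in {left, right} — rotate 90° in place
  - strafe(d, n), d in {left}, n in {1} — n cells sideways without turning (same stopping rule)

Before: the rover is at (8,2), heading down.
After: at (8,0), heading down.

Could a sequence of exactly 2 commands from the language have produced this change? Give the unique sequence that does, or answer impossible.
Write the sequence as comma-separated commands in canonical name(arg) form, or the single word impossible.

key: heading stays S — no command in the sequence turns
initial: at (8,2), heading down
1. move(1) → at (8,1), heading down
2. move(1) → at (8,0), heading down
no rival 2-sequence matches.

move(1), move(1)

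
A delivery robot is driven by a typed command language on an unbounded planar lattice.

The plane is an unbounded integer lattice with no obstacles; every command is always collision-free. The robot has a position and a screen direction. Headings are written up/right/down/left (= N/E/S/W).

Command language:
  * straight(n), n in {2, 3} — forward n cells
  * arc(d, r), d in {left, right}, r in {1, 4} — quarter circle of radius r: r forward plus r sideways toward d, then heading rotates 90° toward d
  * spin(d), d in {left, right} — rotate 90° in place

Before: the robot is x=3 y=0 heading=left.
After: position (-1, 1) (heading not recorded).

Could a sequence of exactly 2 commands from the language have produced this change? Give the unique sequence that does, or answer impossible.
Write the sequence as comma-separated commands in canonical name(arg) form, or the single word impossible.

straight(3), arc(right, 1)

key: running arc(right, 1) before straight(3) would end elsewhere — order is forced
begin: x=3 y=0 heading=left
t=1 straight(3) ⇒ x=0 y=0 heading=left
t=2 arc(right, 1) ⇒ x=-1 y=1 heading=up
all 64 alternatives checked — unique.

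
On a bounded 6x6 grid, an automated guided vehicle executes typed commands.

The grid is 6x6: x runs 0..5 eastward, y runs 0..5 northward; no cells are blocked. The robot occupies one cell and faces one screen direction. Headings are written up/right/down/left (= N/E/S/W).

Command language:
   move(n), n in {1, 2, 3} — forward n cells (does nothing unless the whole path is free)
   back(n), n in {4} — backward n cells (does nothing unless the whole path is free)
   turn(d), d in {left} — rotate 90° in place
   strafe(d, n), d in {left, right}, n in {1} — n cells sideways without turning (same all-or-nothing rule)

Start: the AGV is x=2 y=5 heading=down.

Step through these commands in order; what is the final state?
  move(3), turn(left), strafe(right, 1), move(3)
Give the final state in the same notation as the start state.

from: x=2 y=5 heading=down
[1] after move(3): x=2 y=2 heading=down
[2] after turn(left): x=2 y=2 heading=right
[3] after strafe(right, 1): x=2 y=1 heading=right
[4] after move(3): x=5 y=1 heading=right

x=5 y=1 heading=right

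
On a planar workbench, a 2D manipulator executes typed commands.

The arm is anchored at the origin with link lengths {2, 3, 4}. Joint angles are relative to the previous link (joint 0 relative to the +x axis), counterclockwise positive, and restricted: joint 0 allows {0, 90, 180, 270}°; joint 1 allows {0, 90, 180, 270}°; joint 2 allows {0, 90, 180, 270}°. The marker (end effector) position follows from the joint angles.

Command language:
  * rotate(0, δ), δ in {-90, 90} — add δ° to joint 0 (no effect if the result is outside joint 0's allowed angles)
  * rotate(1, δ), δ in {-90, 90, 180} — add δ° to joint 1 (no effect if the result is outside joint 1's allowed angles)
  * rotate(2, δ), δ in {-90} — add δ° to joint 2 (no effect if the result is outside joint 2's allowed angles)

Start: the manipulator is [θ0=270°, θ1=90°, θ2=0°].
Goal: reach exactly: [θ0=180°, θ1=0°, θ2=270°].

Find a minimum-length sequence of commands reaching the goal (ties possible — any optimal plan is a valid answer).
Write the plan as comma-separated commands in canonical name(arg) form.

rotate(1, -90), rotate(2, -90), rotate(0, -90)

t0: [θ0=270°, θ1=90°, θ2=0°]
step 1 (rotate(1, -90)): [θ0=270°, θ1=0°, θ2=0°]
step 2 (rotate(2, -90)): [θ0=270°, θ1=0°, θ2=270°]
step 3 (rotate(0, -90)): [θ0=180°, θ1=0°, θ2=270°]
shorter routes all fall short; 3 is best.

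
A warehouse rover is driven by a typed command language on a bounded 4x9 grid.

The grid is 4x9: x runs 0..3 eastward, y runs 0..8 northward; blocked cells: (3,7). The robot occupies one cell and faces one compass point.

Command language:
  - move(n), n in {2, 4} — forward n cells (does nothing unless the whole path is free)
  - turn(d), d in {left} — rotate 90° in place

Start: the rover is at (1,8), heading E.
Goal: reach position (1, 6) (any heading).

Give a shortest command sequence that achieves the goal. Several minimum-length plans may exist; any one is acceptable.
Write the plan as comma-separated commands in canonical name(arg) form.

start: at (1,8), heading E
t=1 turn(left) ⇒ at (1,8), heading N
t=2 turn(left) ⇒ at (1,8), heading W
t=3 turn(left) ⇒ at (1,8), heading S
t=4 move(2) ⇒ at (1,6), heading S
shorter routes all fall short; 4 is best.

turn(left), turn(left), turn(left), move(2)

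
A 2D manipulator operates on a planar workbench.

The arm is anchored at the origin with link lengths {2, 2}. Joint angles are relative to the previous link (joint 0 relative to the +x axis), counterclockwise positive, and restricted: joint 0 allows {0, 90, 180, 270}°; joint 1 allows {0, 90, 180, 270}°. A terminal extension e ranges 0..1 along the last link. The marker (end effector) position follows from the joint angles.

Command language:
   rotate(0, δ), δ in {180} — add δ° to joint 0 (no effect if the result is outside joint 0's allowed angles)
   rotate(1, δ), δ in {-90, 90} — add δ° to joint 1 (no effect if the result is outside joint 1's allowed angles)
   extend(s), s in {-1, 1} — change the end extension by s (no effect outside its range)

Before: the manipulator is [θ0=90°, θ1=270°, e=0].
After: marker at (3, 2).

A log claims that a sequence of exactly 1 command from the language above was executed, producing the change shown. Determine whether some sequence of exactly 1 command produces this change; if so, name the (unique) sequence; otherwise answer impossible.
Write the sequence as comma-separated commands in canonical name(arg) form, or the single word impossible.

extend(1)

begin: [θ0=90°, θ1=270°, e=0]
step 1 (extend(1)): [θ0=90°, θ1=270°, e=1]
no other 1-command option fits: unique.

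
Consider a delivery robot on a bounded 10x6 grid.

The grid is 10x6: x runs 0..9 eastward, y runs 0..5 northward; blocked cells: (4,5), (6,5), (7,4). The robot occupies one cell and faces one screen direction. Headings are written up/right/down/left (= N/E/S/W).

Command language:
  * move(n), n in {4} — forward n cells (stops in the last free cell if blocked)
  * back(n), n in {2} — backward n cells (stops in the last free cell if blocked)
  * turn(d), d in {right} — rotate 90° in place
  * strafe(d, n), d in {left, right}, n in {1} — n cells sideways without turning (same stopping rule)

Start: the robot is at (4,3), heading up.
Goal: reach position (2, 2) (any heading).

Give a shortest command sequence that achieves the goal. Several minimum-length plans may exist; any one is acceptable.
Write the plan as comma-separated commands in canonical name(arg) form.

turn(right), strafe(right, 1), back(2)

from: at (4,3), heading up
[1] after turn(right): at (4,3), heading right
[2] after strafe(right, 1): at (4,2), heading right
[3] after back(2): at (2,2), heading right
shorter routes all fall short; 3 is best.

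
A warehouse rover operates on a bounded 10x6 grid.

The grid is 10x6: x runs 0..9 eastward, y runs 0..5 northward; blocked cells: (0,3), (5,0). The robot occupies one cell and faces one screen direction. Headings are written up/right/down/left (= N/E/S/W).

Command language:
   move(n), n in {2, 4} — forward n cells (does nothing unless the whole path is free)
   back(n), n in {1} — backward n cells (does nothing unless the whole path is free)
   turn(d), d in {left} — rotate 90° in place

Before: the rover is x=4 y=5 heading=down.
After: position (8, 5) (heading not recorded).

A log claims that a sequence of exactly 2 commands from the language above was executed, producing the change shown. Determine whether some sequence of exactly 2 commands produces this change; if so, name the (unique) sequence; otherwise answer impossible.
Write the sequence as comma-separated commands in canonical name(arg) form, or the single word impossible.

key: running move(4) before turn(left) would end elsewhere — order is forced
initial: x=4 y=5 heading=down
step 1 (turn(left)): x=4 y=5 heading=right
step 2 (move(4)): x=8 y=5 heading=right
no rival 2-sequence matches.

turn(left), move(4)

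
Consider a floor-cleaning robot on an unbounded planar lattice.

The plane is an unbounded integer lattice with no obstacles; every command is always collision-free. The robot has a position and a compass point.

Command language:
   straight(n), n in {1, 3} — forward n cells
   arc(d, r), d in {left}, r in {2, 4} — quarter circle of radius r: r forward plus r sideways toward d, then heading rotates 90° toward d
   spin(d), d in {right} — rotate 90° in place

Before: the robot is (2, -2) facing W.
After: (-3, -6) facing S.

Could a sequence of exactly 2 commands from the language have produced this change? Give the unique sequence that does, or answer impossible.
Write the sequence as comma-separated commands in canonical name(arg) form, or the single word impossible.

straight(1), arc(left, 4)

key: running arc(left, 4) before straight(1) would end elsewhere — order is forced
from: (2, -2) facing W
step 1 (straight(1)): (1, -2) facing W
step 2 (arc(left, 4)): (-3, -6) facing S
all 25 alternatives checked — unique.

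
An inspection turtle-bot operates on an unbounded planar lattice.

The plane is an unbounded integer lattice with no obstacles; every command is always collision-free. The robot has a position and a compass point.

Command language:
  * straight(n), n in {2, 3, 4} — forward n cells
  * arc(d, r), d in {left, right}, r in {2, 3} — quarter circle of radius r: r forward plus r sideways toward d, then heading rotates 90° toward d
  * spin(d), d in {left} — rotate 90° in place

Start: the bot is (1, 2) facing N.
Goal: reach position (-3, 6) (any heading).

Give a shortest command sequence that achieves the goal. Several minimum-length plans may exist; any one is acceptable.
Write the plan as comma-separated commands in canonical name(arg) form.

t0: (1, 2) facing N
[1] after arc(left, 2): (-1, 4) facing W
[2] after arc(right, 2): (-3, 6) facing N
minimal: 2 command(s), checked below 2.

arc(left, 2), arc(right, 2)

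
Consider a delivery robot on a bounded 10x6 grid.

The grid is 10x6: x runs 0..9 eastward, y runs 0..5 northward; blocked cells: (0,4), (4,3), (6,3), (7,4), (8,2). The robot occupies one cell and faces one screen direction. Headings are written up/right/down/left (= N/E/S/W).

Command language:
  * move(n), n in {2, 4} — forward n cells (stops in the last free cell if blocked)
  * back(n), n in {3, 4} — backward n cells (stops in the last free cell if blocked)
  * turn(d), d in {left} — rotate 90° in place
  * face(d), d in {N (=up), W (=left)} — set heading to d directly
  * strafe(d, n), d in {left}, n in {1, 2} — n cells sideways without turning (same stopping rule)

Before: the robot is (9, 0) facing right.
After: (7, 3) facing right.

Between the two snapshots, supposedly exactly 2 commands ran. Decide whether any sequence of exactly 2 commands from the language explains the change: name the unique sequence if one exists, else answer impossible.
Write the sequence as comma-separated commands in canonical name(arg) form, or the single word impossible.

all 81 sequences checked — none match.

impossible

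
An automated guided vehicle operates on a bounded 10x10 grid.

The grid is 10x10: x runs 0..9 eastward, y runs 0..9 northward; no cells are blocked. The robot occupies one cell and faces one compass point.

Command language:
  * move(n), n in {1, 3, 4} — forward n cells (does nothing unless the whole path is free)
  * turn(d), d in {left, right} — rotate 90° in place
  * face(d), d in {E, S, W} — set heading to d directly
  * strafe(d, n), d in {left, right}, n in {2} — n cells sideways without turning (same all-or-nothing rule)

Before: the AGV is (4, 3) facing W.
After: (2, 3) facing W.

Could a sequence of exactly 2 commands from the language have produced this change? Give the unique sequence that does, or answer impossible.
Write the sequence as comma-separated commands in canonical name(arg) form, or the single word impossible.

key: still facing W at the end — nothing in the sequence rotates
start: (4, 3) facing W
1. move(1) → (3, 3) facing W
2. move(1) → (2, 3) facing W
no rival 2-sequence matches.

move(1), move(1)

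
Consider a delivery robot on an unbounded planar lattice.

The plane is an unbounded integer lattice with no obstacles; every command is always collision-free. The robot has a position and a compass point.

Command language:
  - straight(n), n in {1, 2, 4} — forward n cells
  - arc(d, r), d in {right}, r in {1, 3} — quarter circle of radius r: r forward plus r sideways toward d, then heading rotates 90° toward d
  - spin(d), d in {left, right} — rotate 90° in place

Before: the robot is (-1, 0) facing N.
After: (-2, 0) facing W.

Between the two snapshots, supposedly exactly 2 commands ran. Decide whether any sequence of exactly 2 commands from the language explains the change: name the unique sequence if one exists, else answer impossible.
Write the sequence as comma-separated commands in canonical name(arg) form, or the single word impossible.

key: order matters: swapping spin(left) and straight(1) lands elsewhere
from: (-1, 0) facing N
1. spin(left) → (-1, 0) facing W
2. straight(1) → (-2, 0) facing W
all 49 alternatives checked — unique.

spin(left), straight(1)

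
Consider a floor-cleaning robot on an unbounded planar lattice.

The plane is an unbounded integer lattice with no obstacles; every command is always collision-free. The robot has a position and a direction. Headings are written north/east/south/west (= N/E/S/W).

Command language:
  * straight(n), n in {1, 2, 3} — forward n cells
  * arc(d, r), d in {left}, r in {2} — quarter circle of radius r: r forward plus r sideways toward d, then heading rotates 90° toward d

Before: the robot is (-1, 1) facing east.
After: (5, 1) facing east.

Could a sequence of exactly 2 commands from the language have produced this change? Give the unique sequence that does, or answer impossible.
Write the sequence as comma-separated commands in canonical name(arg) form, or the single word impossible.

key: still facing E at the end — nothing in the sequence rotates
t0: (-1, 1) facing east
step 1 (straight(3)): (2, 1) facing east
step 2 (straight(3)): (5, 1) facing east
no rival 2-sequence matches.

straight(3), straight(3)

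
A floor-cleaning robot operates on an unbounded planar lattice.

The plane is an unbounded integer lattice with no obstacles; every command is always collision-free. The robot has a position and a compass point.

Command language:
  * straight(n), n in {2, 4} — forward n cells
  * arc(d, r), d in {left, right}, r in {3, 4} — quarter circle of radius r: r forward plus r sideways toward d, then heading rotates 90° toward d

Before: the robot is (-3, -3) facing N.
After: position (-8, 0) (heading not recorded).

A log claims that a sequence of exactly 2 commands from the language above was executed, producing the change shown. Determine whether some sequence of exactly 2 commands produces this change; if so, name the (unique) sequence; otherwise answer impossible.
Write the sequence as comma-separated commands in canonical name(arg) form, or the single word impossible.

key: running straight(2) before arc(left, 3) would end elsewhere — order is forced
initial: (-3, -3) facing N
step 1 (arc(left, 3)): (-6, 0) facing W
step 2 (straight(2)): (-8, 0) facing W
no other 2-command option fits: unique.

arc(left, 3), straight(2)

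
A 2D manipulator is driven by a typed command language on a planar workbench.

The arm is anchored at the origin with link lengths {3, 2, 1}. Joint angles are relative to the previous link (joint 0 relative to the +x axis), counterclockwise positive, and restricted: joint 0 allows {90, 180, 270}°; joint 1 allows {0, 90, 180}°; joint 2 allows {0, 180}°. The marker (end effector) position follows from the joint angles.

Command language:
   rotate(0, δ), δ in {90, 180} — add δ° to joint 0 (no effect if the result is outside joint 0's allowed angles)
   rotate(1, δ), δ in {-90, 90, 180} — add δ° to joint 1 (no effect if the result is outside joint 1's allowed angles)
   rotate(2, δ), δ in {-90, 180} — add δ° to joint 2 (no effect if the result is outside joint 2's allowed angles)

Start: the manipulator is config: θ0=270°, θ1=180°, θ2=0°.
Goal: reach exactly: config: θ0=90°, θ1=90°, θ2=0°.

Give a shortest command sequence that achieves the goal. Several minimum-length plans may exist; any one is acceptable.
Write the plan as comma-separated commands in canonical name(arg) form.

initial: config: θ0=270°, θ1=180°, θ2=0°
step 1 (rotate(1, -90)): config: θ0=270°, θ1=90°, θ2=0°
step 2 (rotate(0, 180)): config: θ0=90°, θ1=90°, θ2=0°
minimal: 2 command(s), checked below 2.

rotate(1, -90), rotate(0, 180)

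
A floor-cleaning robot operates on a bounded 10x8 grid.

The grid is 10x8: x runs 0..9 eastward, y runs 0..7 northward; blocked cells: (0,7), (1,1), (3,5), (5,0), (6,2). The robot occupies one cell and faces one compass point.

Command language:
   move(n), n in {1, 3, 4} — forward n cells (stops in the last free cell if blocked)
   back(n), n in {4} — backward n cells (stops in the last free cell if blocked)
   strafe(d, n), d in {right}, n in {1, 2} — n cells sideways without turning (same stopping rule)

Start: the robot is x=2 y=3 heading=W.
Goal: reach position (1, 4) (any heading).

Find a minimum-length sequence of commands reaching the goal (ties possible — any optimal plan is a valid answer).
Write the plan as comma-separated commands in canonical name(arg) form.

initial: x=2 y=3 heading=W
t=1 move(1) ⇒ x=1 y=3 heading=W
t=2 strafe(right, 1) ⇒ x=1 y=4 heading=W
shorter routes all fall short; 2 is best.

move(1), strafe(right, 1)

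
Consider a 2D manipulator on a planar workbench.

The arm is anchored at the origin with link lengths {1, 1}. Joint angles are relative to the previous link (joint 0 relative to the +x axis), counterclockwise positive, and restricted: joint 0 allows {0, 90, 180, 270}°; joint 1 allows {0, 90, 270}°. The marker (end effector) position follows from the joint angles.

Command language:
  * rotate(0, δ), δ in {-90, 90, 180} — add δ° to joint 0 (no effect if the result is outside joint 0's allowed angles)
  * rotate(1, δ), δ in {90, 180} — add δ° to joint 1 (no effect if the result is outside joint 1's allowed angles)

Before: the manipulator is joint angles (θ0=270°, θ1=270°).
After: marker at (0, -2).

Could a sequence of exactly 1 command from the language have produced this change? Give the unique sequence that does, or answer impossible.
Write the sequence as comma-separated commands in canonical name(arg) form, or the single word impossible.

rotate(1, 90)

initial: joint angles (θ0=270°, θ1=270°)
t=1 rotate(1, 90) ⇒ joint angles (θ0=270°, θ1=0°)
no other 1-command option fits: unique.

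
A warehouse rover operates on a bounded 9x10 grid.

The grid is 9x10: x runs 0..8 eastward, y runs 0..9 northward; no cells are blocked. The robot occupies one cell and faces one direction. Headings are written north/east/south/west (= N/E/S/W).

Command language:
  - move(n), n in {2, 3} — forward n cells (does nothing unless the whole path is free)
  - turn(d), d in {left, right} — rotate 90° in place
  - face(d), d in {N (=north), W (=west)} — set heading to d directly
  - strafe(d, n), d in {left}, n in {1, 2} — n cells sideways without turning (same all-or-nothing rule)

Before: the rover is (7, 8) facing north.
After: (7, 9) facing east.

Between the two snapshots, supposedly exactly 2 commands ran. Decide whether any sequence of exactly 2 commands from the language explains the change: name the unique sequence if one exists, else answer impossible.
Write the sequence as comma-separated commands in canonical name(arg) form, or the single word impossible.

key: order matters: swapping turn(right) and strafe(left, 1) lands elsewhere
initial: (7, 8) facing north
step 1 (turn(right)): (7, 8) facing east
step 2 (strafe(left, 1)): (7, 9) facing east
no other 2-command option fits: unique.

turn(right), strafe(left, 1)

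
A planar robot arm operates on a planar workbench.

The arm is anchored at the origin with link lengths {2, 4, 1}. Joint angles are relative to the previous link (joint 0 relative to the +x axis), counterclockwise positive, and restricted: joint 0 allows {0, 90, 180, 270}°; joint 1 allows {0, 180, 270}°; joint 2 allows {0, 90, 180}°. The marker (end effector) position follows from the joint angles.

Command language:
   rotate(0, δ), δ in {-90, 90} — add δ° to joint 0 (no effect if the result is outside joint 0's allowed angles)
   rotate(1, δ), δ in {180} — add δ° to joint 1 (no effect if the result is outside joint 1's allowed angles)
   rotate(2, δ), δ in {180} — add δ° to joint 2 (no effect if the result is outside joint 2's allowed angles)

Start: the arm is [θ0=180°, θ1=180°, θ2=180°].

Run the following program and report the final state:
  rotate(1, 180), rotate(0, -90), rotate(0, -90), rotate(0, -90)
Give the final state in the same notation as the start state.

from: [θ0=180°, θ1=180°, θ2=180°]
[1] after rotate(1, 180): [θ0=180°, θ1=0°, θ2=180°]
[2] after rotate(0, -90): [θ0=90°, θ1=0°, θ2=180°]
[3] after rotate(0, -90): [θ0=0°, θ1=0°, θ2=180°]
[4] after rotate(0, -90): [θ0=270°, θ1=0°, θ2=180°]

[θ0=270°, θ1=0°, θ2=180°]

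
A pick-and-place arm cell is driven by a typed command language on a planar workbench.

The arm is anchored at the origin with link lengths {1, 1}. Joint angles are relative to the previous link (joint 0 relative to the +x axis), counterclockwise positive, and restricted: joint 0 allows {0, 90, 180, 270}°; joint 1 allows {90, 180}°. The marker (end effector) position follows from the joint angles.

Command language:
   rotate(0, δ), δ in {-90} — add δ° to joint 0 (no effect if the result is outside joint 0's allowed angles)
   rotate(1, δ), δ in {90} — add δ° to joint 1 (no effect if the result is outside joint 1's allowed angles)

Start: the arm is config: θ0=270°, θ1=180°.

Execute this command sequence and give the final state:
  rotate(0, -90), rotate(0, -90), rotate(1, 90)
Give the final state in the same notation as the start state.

begin: config: θ0=270°, θ1=180°
step 1 (rotate(0, -90)): config: θ0=180°, θ1=180°
step 2 (rotate(0, -90)): config: θ0=90°, θ1=180°
step 3 (rotate(1, 90)): config: θ0=90°, θ1=180°

config: θ0=90°, θ1=180°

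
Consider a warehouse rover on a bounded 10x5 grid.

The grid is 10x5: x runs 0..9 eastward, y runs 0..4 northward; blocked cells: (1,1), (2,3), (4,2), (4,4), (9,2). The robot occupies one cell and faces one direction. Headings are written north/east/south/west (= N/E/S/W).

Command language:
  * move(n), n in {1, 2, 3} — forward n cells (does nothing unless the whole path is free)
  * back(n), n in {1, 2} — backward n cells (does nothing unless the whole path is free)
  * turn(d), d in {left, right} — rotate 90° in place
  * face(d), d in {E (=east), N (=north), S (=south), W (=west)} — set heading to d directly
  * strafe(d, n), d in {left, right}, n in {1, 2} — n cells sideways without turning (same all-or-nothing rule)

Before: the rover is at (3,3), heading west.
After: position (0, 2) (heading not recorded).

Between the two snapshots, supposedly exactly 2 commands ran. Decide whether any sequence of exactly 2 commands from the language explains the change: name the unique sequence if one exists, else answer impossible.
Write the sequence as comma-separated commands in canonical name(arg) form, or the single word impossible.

strafe(left, 1), move(3)

key: running move(3) before strafe(left, 1) would end elsewhere — order is forced
t0: at (3,3), heading west
t=1 strafe(left, 1) ⇒ at (3,2), heading west
t=2 move(3) ⇒ at (0,2), heading west
all 225 alternatives checked — unique.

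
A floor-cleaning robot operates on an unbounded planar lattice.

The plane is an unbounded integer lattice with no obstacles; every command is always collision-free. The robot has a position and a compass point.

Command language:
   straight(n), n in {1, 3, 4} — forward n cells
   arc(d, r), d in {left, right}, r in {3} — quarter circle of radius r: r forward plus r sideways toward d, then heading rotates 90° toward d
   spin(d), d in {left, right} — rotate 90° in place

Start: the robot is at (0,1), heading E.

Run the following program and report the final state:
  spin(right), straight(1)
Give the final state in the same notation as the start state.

begin: at (0,1), heading E
t=1 spin(right) ⇒ at (0,1), heading S
t=2 straight(1) ⇒ at (0,0), heading S

at (0,0), heading S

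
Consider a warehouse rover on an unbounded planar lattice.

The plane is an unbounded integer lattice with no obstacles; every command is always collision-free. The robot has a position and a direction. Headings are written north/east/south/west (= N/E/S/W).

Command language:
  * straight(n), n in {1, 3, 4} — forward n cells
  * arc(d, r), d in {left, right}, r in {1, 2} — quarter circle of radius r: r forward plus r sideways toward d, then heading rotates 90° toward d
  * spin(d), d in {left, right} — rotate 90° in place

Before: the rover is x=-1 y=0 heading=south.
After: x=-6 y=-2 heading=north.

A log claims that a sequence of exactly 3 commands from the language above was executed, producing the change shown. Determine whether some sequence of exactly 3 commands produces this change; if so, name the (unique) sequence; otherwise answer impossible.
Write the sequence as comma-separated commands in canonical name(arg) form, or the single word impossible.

arc(right, 2), straight(3), spin(right)

key: running spin(right) before arc(right, 2) would end elsewhere — order is forced
start: x=-1 y=0 heading=south
t=1 arc(right, 2) ⇒ x=-3 y=-2 heading=west
t=2 straight(3) ⇒ x=-6 y=-2 heading=west
t=3 spin(right) ⇒ x=-6 y=-2 heading=north
no rival 3-sequence matches.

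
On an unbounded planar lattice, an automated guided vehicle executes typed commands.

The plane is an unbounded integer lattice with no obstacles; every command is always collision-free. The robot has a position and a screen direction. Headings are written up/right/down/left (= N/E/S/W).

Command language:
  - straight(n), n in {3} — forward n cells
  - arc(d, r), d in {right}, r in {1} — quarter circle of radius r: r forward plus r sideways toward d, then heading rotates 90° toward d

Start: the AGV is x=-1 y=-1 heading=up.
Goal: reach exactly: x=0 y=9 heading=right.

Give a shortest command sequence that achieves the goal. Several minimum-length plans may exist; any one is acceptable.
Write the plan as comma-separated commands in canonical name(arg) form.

straight(3), straight(3), straight(3), arc(right, 1)

begin: x=-1 y=-1 heading=up
[1] after straight(3): x=-1 y=2 heading=up
[2] after straight(3): x=-1 y=5 heading=up
[3] after straight(3): x=-1 y=8 heading=up
[4] after arc(right, 1): x=0 y=9 heading=right
shorter routes all fall short; 4 is best.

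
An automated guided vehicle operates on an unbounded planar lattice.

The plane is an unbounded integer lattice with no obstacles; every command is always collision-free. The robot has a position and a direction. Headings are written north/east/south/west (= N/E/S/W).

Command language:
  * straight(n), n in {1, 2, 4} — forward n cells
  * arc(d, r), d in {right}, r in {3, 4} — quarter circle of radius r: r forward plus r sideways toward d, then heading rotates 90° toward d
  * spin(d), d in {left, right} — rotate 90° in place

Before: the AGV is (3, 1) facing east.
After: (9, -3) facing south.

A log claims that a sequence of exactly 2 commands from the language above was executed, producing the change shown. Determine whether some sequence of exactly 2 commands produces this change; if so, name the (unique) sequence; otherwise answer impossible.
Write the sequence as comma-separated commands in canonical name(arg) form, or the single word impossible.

key: position moved to (9,-3) AND the heading swung to S — translation plus rotation needed
t0: (3, 1) facing east
1. straight(2) → (5, 1) facing east
2. arc(right, 4) → (9, -3) facing south
uniquely the one of 49 2-step routes that fits.

straight(2), arc(right, 4)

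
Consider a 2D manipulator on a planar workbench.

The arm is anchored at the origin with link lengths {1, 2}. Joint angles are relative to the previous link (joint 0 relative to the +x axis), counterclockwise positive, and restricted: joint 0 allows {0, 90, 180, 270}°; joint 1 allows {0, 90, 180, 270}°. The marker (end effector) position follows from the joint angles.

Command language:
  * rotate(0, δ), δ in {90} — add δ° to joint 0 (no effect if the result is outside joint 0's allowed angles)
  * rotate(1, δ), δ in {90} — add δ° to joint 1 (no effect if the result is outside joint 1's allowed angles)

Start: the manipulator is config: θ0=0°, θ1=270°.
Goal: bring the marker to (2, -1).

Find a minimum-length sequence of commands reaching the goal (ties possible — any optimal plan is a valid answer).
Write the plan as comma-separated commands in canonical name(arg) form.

rotate(1, 90), rotate(1, 90), rotate(0, 90), rotate(0, 90), rotate(0, 90)

begin: config: θ0=0°, θ1=270°
[1] after rotate(1, 90): config: θ0=0°, θ1=0°
[2] after rotate(1, 90): config: θ0=0°, θ1=90°
[3] after rotate(0, 90): config: θ0=90°, θ1=90°
[4] after rotate(0, 90): config: θ0=180°, θ1=90°
[5] after rotate(0, 90): config: θ0=270°, θ1=90°
minimal: 5 command(s), checked below 5.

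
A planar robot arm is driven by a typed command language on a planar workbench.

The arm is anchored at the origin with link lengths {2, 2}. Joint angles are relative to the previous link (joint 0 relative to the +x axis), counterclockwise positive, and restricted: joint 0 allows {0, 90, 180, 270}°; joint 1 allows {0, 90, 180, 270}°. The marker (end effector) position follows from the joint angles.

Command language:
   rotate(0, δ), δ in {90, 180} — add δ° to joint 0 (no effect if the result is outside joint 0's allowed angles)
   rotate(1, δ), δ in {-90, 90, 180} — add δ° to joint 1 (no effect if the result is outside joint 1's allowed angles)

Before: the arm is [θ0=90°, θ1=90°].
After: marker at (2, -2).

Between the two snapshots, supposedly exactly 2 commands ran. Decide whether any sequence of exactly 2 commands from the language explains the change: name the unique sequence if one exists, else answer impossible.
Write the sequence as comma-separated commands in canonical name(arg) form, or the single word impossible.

rotate(0, 90), rotate(0, 90)

initial: [θ0=90°, θ1=90°]
[1] after rotate(0, 90): [θ0=180°, θ1=90°]
[2] after rotate(0, 90): [θ0=270°, θ1=90°]
no other 2-command option fits: unique.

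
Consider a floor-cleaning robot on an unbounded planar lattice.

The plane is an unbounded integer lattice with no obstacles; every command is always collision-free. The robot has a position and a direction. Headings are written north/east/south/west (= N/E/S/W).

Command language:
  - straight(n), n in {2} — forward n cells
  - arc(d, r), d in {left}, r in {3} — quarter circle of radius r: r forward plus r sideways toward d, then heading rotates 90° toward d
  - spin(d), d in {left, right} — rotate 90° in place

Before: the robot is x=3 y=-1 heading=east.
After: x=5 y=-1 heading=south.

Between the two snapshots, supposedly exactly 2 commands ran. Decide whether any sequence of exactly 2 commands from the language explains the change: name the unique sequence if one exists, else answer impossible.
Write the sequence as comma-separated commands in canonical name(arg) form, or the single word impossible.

key: position moved to (5,-1) AND the heading swung to S — translation plus rotation needed
from: x=3 y=-1 heading=east
step 1 (straight(2)): x=5 y=-1 heading=east
step 2 (spin(right)): x=5 y=-1 heading=south
no other 2-command option fits: unique.

straight(2), spin(right)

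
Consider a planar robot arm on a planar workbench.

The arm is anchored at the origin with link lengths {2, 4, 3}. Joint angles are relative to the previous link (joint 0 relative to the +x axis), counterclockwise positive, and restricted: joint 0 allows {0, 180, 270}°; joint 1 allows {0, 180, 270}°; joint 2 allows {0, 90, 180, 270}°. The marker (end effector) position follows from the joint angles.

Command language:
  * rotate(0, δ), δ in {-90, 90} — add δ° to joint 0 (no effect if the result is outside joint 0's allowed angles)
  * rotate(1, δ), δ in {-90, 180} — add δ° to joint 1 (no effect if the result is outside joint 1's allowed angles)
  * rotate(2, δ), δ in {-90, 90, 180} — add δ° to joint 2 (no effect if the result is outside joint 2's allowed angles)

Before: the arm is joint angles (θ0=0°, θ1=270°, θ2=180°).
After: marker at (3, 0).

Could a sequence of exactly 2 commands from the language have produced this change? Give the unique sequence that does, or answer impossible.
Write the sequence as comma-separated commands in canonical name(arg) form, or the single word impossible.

rotate(1, -90), rotate(1, 180)

key: running rotate(1, 180) before rotate(1, -90) would end elsewhere — order is forced
begin: joint angles (θ0=0°, θ1=270°, θ2=180°)
1. rotate(1, -90) → joint angles (θ0=0°, θ1=180°, θ2=180°)
2. rotate(1, 180) → joint angles (θ0=0°, θ1=0°, θ2=180°)
all 49 alternatives checked — unique.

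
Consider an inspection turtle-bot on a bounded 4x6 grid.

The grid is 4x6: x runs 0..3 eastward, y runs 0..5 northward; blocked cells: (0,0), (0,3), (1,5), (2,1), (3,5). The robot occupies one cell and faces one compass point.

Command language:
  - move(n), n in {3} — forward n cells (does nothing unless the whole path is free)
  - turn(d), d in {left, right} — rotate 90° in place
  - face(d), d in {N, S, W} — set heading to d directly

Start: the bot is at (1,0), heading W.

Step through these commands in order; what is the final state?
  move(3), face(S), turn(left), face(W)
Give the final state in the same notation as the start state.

start: at (1,0), heading W
1. move(3) → at (1,0), heading W
2. face(S) → at (1,0), heading S
3. turn(left) → at (1,0), heading E
4. face(W) → at (1,0), heading W

at (1,0), heading W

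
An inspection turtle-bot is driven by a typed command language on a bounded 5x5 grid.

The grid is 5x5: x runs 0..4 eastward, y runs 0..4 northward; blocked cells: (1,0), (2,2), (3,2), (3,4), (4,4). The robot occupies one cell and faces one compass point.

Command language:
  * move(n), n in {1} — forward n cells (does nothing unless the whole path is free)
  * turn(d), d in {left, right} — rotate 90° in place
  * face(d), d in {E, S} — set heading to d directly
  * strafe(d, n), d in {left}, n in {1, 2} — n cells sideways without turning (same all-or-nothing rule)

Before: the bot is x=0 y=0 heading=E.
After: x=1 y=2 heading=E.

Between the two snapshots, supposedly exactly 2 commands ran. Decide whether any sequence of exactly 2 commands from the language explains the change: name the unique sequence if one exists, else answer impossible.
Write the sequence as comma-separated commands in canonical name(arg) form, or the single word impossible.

key: order matters: swapping strafe(left, 2) and move(1) lands elsewhere
t0: x=0 y=0 heading=E
[1] after strafe(left, 2): x=0 y=2 heading=E
[2] after move(1): x=1 y=2 heading=E
all 49 alternatives checked — unique.

strafe(left, 2), move(1)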